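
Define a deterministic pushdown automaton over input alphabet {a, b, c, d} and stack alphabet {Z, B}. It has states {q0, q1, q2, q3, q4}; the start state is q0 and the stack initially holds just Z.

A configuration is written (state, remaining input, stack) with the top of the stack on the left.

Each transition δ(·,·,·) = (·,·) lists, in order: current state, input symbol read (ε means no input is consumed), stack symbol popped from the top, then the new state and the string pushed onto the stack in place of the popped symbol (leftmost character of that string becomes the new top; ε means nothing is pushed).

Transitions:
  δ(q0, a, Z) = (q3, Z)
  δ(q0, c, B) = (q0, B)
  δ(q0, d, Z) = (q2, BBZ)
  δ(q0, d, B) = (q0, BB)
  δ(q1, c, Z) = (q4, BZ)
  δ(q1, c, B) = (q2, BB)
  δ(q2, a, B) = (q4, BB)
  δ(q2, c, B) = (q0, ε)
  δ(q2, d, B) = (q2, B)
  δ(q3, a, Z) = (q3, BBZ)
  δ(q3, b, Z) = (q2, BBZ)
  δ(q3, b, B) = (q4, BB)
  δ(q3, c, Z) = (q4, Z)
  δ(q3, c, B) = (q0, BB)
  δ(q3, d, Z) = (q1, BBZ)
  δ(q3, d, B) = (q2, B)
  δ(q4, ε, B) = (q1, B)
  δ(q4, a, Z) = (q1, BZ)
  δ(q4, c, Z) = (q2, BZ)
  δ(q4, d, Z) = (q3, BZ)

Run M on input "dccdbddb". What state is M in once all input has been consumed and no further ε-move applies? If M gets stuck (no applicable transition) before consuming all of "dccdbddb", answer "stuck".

(q0, dccdbddb, Z) ⊢ (q2, ccdbddb, BBZ) ⊢ (q0, cdbddb, BZ) ⊢ (q0, dbddb, BZ) ⊢ (q0, bddb, BBZ)
No transition for (q0, b, top B); M blocks with input bddb remaining.

stuck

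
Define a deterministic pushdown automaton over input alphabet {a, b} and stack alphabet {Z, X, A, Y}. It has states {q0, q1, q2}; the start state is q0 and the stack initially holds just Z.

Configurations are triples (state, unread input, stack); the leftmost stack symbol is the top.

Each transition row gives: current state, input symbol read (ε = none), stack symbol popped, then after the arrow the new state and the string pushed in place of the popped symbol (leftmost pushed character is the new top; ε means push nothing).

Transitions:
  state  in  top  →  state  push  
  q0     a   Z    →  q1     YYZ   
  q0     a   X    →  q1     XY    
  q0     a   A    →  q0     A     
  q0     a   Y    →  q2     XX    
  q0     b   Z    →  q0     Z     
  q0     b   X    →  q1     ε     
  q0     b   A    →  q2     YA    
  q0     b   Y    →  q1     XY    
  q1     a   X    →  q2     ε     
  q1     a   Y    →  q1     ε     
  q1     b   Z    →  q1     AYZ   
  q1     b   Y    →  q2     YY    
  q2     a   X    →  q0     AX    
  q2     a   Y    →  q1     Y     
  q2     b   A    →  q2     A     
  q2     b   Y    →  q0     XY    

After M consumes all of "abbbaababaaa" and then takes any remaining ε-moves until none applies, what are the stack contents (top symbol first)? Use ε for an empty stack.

(q0, abbbaababaaa, Z)
  read a, top Z: go to q1, push YYZ → (q1, bbbaababaaa, YYZ)
  read b, top Y: go to q2, push YY → (q2, bbaababaaa, YYYZ)
  read b, top Y: go to q0, push XY → (q0, baababaaa, XYYYZ)
  read b, top X: go to q1, push ε → (q1, aababaaa, YYYZ)
  read a, top Y: go to q1, push ε → (q1, ababaaa, YYZ)
  read a, top Y: go to q1, push ε → (q1, babaaa, YZ)
  read b, top Y: go to q2, push YY → (q2, abaaa, YYZ)
  read a, top Y: go to q1, push Y → (q1, baaa, YYZ)
  read b, top Y: go to q2, push YY → (q2, aaa, YYYZ)
  read a, top Y: go to q1, push Y → (q1, aa, YYYZ)
  read a, top Y: go to q1, push ε → (q1, a, YYZ)
  read a, top Y: go to q1, push ε → (q1, ε, YZ)
All input consumed in state q1 with stack YZ.

YZ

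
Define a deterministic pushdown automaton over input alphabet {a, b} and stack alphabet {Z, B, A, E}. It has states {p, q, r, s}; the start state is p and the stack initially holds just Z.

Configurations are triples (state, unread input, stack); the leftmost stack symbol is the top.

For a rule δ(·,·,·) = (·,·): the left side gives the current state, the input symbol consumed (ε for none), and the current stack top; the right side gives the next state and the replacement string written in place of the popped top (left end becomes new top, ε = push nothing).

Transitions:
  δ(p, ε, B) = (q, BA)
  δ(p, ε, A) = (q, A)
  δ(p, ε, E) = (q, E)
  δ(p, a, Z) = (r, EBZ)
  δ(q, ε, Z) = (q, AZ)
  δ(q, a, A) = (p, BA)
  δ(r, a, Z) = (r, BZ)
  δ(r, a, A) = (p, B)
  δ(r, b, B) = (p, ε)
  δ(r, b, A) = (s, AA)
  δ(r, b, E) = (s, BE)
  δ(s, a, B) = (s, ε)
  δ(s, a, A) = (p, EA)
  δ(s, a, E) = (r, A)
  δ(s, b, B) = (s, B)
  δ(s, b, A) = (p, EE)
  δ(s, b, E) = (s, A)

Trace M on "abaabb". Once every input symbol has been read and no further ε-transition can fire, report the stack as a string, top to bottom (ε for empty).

(p, abaabb, Z) ⊢ (r, baabb, EBZ) ⊢ (s, aabb, BEBZ) ⊢ (s, abb, EBZ) ⊢ (r, bb, ABZ) ⊢ (s, b, AABZ) ⊢ (p, ε, EEABZ) ⊢ (q, ε, EEABZ)
All input consumed in state q with stack EEABZ.

EEABZ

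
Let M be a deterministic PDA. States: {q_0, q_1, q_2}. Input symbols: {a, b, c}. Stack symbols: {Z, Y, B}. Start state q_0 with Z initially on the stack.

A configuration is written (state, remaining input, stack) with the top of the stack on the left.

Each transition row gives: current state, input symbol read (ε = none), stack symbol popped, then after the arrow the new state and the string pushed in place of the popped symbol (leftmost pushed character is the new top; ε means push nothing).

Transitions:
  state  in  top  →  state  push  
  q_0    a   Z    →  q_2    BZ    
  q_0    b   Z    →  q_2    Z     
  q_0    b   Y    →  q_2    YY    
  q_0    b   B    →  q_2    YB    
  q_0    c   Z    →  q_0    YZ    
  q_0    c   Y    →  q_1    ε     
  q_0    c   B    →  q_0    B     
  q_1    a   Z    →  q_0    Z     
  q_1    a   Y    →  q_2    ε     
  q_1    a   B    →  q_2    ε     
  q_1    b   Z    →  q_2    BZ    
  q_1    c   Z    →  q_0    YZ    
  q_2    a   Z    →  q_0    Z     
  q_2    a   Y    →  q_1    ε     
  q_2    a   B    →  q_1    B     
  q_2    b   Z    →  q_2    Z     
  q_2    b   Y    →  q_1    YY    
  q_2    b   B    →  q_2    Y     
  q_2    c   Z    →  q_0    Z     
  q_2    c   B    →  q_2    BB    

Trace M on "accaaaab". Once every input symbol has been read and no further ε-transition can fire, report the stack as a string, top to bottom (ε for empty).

YZ

(q_0, accaaaab, Z) ⊢ (q_2, ccaaaab, BZ) ⊢ (q_2, caaaab, BBZ) ⊢ (q_2, aaaab, BBBZ) ⊢ (q_1, aaab, BBBZ) ⊢ (q_2, aab, BBZ) ⊢ (q_1, ab, BBZ) ⊢ (q_2, b, BZ) ⊢ (q_2, ε, YZ)
All input consumed in state q_2 with stack YZ.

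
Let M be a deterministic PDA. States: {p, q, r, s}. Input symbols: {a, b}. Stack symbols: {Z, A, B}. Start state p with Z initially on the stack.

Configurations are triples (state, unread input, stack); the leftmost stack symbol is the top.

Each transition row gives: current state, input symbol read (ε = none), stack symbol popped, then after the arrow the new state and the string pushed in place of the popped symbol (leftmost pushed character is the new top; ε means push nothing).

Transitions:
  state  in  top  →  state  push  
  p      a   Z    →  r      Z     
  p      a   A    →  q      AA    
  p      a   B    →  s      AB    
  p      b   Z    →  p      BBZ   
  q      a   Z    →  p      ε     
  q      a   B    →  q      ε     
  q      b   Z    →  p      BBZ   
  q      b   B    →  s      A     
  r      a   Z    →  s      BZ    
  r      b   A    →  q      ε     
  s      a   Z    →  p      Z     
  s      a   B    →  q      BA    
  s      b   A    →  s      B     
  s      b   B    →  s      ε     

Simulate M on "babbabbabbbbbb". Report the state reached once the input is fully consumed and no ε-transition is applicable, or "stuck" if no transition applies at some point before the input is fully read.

s

(p, babbabbabbbbbb, Z)
  read b, top Z: go to p, push BBZ → (p, abbabbabbbbbb, BBZ)
  read a, top B: go to s, push AB → (s, bbabbabbbbbb, ABBZ)
  read b, top A: go to s, push B → (s, babbabbbbbb, BBBZ)
  read b, top B: go to s, push ε → (s, abbabbbbbb, BBZ)
  read a, top B: go to q, push BA → (q, bbabbbbbb, BABZ)
  read b, top B: go to s, push A → (s, babbbbbb, AABZ)
  read b, top A: go to s, push B → (s, abbbbbb, BABZ)
  read a, top B: go to q, push BA → (q, bbbbbb, BAABZ)
  read b, top B: go to s, push A → (s, bbbbb, AAABZ)
  read b, top A: go to s, push B → (s, bbbb, BAABZ)
  read b, top B: go to s, push ε → (s, bbb, AABZ)
  read b, top A: go to s, push B → (s, bb, BABZ)
  read b, top B: go to s, push ε → (s, b, ABZ)
  read b, top A: go to s, push B → (s, ε, BBZ)
All input consumed; M is in state s.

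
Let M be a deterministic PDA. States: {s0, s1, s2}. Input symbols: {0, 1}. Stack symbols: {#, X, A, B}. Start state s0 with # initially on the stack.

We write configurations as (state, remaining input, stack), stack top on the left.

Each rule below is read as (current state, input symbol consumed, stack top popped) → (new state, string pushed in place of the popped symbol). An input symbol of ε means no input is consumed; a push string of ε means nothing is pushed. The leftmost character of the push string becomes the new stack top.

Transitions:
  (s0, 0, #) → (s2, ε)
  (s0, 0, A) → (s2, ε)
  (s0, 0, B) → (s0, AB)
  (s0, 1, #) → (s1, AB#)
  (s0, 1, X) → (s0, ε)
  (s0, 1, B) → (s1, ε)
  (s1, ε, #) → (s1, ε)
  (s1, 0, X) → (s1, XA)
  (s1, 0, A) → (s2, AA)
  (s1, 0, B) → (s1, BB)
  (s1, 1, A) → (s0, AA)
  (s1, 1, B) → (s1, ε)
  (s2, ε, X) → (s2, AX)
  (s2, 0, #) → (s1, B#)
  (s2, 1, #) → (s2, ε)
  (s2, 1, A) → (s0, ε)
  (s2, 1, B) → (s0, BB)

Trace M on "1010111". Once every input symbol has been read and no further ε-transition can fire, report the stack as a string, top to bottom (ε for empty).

ε

(s0, 1010111, #) ⊢ (s1, 010111, AB#) ⊢ (s2, 10111, AAB#) ⊢ (s0, 0111, AB#) ⊢ (s2, 111, B#) ⊢ (s0, 11, BB#) ⊢ (s1, 1, B#) ⊢ (s1, ε, #) ⊢ (s1, ε, ε)
All input consumed in state s1 with stack ε.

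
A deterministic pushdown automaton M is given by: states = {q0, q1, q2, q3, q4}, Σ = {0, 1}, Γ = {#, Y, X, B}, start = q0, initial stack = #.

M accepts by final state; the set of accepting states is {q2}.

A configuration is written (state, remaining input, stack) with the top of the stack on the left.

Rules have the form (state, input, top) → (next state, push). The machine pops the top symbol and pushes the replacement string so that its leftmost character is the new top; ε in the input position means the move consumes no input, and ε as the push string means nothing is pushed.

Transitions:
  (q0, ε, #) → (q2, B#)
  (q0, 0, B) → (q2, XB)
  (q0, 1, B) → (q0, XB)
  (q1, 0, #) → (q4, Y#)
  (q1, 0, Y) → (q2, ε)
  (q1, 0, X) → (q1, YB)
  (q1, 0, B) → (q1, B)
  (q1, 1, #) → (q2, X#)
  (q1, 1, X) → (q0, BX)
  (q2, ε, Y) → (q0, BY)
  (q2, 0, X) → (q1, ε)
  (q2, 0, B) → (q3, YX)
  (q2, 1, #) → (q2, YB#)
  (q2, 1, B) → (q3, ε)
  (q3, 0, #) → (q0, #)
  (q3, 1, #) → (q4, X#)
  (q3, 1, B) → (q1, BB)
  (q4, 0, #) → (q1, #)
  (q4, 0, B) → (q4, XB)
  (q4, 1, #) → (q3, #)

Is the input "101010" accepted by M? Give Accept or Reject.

Accept

(q0, 101010, #)
  ε-move, top #: go to q2, push B# → (q2, 101010, B#)
  read 1, top B: go to q3, push ε → (q3, 01010, #)
  read 0, top #: go to q0, push # → (q0, 1010, #)
  ε-move, top #: go to q2, push B# → (q2, 1010, B#)
  read 1, top B: go to q3, push ε → (q3, 010, #)
  read 0, top #: go to q0, push # → (q0, 10, #)
  ε-move, top #: go to q2, push B# → (q2, 10, B#)
  read 1, top B: go to q3, push ε → (q3, 0, #)
  read 0, top #: go to q0, push # → (q0, ε, #)
  ε-move, top #: go to q2, push B# → (q2, ε, B#)
All input consumed; state q2 ∈ F.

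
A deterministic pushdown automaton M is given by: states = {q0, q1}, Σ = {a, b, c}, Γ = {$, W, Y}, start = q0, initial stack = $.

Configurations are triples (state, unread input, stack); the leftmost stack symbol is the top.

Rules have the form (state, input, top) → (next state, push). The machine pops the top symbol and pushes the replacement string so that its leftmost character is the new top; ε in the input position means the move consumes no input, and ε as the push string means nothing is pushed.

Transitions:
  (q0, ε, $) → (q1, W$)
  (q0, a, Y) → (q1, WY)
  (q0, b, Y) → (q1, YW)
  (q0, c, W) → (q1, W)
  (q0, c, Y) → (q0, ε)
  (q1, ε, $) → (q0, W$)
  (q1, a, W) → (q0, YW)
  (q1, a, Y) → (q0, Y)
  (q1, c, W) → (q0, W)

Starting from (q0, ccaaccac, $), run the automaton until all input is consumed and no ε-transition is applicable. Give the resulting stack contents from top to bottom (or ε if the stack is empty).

(q0, ccaaccac, $)
  ε-move, top $: go to q1, push W$ → (q1, ccaaccac, W$)
  read c, top W: go to q0, push W → (q0, caaccac, W$)
  read c, top W: go to q1, push W → (q1, aaccac, W$)
  read a, top W: go to q0, push YW → (q0, accac, YW$)
  read a, top Y: go to q1, push WY → (q1, ccac, WYW$)
  read c, top W: go to q0, push W → (q0, cac, WYW$)
  read c, top W: go to q1, push W → (q1, ac, WYW$)
  read a, top W: go to q0, push YW → (q0, c, YWYW$)
  read c, top Y: go to q0, push ε → (q0, ε, WYW$)
All input consumed in state q0 with stack WYW$.

WYW$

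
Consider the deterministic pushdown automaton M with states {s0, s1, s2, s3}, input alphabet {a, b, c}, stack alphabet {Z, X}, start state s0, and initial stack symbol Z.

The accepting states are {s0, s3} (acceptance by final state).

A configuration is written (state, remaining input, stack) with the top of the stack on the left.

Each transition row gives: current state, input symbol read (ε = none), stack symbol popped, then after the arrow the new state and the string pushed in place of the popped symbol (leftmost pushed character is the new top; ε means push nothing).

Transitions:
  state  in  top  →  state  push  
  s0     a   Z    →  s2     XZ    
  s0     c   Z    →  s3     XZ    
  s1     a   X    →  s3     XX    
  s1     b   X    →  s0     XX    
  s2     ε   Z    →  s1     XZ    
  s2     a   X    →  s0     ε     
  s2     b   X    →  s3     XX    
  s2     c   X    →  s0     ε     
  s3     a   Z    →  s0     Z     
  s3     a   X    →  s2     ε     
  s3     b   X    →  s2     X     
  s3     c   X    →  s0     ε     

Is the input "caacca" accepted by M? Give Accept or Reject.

(s0, caacca, Z)
  read c, top Z: go to s3, push XZ → (s3, aacca, XZ)
  read a, top X: go to s2, push ε → (s2, acca, Z)
  ε-move, top Z: go to s1, push XZ → (s1, acca, XZ)
  read a, top X: go to s3, push XX → (s3, cca, XXZ)
  read c, top X: go to s0, push ε → (s0, ca, XZ)
No transition applies at (s0, ca, XZ); input not fully consumed.

Reject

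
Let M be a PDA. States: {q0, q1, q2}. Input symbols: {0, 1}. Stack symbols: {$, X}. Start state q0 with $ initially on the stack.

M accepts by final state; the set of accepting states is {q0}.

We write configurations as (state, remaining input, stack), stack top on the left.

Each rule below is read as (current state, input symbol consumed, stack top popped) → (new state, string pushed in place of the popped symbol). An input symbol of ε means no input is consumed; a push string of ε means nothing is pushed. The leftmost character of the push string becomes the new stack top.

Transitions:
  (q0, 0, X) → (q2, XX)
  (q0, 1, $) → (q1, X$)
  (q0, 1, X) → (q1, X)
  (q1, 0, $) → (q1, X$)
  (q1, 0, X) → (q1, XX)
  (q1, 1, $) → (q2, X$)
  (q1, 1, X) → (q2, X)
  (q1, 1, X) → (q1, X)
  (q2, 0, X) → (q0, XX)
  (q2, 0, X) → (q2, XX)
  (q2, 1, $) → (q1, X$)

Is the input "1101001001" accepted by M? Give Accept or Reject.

No computation consumes all input and reaches a final state.

Reject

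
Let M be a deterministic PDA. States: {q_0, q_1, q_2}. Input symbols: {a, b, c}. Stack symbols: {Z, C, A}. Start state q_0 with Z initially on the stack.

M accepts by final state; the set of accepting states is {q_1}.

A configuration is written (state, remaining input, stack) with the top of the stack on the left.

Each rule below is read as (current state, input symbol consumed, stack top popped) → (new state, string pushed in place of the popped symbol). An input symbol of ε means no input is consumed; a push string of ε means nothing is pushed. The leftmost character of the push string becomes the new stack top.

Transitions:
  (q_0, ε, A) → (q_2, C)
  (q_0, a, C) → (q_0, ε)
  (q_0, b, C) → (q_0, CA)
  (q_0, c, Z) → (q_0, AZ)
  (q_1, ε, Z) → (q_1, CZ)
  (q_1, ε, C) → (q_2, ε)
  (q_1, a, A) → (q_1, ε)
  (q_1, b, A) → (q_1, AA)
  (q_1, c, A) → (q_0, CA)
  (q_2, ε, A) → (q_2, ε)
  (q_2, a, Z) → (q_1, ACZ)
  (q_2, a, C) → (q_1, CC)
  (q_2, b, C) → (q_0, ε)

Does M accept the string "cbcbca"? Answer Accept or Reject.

(q_0, cbcbca, Z) ⊢ (q_0, bcbca, AZ) ⊢ (q_2, bcbca, CZ) ⊢ (q_0, cbca, Z) ⊢ (q_0, bca, AZ) ⊢ (q_2, bca, CZ) ⊢ (q_0, ca, Z) ⊢ (q_0, a, AZ) ⊢ (q_2, a, CZ) ⊢ (q_1, ε, CCZ)
All input consumed; state q_1 ∈ F.

Accept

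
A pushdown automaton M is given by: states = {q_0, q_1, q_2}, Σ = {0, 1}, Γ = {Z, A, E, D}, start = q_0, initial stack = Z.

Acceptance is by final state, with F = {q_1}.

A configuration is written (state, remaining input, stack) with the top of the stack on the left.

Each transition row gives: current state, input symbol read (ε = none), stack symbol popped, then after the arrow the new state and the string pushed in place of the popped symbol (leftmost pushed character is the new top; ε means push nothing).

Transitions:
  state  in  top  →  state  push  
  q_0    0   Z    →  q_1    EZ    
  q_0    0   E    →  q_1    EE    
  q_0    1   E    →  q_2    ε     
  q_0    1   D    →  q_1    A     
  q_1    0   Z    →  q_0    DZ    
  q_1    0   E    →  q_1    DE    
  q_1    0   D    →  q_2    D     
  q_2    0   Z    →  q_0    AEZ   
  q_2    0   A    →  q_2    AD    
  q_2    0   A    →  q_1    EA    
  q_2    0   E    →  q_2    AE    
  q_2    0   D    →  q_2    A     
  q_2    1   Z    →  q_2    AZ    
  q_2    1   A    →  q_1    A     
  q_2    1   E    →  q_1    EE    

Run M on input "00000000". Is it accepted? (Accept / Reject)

Accept

One accepting computation: (q_0, 00000000, Z) ⊢ (q_1, 0000000, EZ) ⊢ (q_1, 000000, DEZ) ⊢ (q_2, 00000, DEZ) ⊢ (q_2, 0000, AEZ) ⊢ (q_2, 000, ADEZ) ⊢ (q_2, 00, ADDEZ) ⊢ (q_2, 0, ADDDEZ) ⊢ (q_1, ε, EADDDEZ)
All input consumed and state q_1 ∈ F.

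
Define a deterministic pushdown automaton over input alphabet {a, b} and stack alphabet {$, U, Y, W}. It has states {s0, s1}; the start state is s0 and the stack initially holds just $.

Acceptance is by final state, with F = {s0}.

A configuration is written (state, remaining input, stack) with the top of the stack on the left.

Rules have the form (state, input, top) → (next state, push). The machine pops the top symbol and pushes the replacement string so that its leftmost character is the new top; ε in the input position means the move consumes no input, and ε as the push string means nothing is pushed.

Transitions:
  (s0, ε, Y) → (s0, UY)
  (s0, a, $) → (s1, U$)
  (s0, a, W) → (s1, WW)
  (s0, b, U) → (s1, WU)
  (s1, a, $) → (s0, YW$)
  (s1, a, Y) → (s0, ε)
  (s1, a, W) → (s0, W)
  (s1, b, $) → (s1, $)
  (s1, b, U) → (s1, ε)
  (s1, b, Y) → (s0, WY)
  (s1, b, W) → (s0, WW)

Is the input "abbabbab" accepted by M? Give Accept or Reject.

(s0, abbabbab, $) ⊢ (s1, bbabbab, U$) ⊢ (s1, babbab, $) ⊢ (s1, abbab, $) ⊢ (s0, bbab, YW$) ⊢ (s0, bbab, UYW$) ⊢ (s1, bab, WUYW$) ⊢ (s0, ab, WWUYW$) ⊢ (s1, b, WWWUYW$) ⊢ (s0, ε, WWWWUYW$)
All input consumed; state s0 ∈ F.

Accept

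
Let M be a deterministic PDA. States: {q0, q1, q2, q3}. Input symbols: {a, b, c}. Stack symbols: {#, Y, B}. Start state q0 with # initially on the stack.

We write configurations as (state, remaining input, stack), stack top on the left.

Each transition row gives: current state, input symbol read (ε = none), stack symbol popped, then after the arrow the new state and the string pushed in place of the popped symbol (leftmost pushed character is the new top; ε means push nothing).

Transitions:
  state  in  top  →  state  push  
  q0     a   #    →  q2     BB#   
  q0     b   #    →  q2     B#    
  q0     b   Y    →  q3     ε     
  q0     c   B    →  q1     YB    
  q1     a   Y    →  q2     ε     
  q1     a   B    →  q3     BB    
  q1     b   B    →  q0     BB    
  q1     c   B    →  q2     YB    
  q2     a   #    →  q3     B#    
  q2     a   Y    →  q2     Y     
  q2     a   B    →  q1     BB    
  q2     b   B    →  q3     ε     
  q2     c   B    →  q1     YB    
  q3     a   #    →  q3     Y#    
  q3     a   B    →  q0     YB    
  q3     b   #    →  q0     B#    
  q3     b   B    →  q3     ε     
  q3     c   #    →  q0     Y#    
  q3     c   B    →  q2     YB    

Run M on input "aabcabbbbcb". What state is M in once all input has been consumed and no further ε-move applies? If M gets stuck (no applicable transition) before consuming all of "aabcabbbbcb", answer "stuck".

(q0, aabcabbbbcb, #)
  read a, top #: go to q2, push BB# → (q2, abcabbbbcb, BB#)
  read a, top B: go to q1, push BB → (q1, bcabbbbcb, BBB#)
  read b, top B: go to q0, push BB → (q0, cabbbbcb, BBBB#)
  read c, top B: go to q1, push YB → (q1, abbbbcb, YBBBB#)
  read a, top Y: go to q2, push ε → (q2, bbbbcb, BBBB#)
  read b, top B: go to q3, push ε → (q3, bbbcb, BBB#)
  read b, top B: go to q3, push ε → (q3, bbcb, BB#)
  read b, top B: go to q3, push ε → (q3, bcb, B#)
  read b, top B: go to q3, push ε → (q3, cb, #)
  read c, top #: go to q0, push Y# → (q0, b, Y#)
  read b, top Y: go to q3, push ε → (q3, ε, #)
All input consumed; M is in state q3.

q3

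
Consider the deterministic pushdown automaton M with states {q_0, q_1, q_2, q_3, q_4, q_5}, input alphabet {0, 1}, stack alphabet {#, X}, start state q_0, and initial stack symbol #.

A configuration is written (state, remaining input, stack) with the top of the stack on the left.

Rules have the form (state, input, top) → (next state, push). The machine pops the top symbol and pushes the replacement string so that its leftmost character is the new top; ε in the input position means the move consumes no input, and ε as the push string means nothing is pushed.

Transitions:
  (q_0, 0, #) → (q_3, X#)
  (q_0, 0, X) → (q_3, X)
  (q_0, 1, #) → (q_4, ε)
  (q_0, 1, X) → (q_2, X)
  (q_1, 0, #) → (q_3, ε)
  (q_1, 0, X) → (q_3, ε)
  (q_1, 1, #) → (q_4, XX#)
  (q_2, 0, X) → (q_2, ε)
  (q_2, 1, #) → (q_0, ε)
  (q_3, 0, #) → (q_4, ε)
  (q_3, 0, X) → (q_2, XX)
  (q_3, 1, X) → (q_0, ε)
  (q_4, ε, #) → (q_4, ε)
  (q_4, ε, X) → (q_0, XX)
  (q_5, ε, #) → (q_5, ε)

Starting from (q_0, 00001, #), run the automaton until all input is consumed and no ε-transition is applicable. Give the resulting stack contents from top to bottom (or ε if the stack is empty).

ε

(q_0, 00001, #)
  read 0, top #: go to q_3, push X# → (q_3, 0001, X#)
  read 0, top X: go to q_2, push XX → (q_2, 001, XX#)
  read 0, top X: go to q_2, push ε → (q_2, 01, X#)
  read 0, top X: go to q_2, push ε → (q_2, 1, #)
  read 1, top #: go to q_0, push ε → (q_0, ε, ε)
All input consumed in state q_0 with stack ε.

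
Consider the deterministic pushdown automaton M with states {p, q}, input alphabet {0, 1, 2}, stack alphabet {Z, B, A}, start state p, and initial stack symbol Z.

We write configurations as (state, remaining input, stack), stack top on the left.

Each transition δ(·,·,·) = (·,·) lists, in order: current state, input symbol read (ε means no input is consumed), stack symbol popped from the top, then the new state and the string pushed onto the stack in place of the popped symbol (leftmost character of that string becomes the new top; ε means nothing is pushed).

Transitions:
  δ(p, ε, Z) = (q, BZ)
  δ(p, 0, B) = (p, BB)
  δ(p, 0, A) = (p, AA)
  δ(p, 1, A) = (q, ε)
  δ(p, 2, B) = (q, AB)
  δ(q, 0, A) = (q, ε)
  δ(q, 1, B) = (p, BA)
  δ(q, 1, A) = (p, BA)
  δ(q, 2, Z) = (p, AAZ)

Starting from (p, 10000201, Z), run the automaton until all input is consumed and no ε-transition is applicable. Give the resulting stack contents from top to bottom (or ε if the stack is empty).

(p, 10000201, Z)
  ε-move, top Z: go to q, push BZ → (q, 10000201, BZ)
  read 1, top B: go to p, push BA → (p, 0000201, BAZ)
  read 0, top B: go to p, push BB → (p, 000201, BBAZ)
  read 0, top B: go to p, push BB → (p, 00201, BBBAZ)
  read 0, top B: go to p, push BB → (p, 0201, BBBBAZ)
  read 0, top B: go to p, push BB → (p, 201, BBBBBAZ)
  read 2, top B: go to q, push AB → (q, 01, ABBBBBAZ)
  read 0, top A: go to q, push ε → (q, 1, BBBBBAZ)
  read 1, top B: go to p, push BA → (p, ε, BABBBBAZ)
All input consumed in state p with stack BABBBBAZ.

BABBBBAZ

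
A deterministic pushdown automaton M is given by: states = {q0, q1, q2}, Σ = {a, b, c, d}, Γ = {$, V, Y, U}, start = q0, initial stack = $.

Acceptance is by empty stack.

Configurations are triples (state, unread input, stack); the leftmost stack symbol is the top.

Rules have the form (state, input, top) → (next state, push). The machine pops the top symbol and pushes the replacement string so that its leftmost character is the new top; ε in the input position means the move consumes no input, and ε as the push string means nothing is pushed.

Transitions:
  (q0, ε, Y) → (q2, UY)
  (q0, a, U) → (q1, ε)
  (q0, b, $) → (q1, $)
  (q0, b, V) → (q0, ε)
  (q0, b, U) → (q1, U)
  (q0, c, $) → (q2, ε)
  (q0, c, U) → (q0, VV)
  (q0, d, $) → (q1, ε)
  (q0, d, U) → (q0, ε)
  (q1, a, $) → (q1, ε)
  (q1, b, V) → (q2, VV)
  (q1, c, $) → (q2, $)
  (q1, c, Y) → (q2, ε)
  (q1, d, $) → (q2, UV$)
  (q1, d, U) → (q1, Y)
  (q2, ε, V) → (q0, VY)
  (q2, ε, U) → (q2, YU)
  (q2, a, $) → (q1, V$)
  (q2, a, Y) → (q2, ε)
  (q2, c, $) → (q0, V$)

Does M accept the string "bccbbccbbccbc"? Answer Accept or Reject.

Accept

(q0, bccbbccbbccbc, $) ⊢ (q1, ccbbccbbccbc, $) ⊢ (q2, cbbccbbccbc, $) ⊢ (q0, bbccbbccbc, V$) ⊢ (q0, bccbbccbc, $) ⊢ (q1, ccbbccbc, $) ⊢ (q2, cbbccbc, $) ⊢ (q0, bbccbc, V$) ⊢ (q0, bccbc, $) ⊢ (q1, ccbc, $) ⊢ (q2, cbc, $) ⊢ (q0, bc, V$) ⊢ (q0, c, $) ⊢ (q2, ε, ε)
All input consumed and the stack is empty.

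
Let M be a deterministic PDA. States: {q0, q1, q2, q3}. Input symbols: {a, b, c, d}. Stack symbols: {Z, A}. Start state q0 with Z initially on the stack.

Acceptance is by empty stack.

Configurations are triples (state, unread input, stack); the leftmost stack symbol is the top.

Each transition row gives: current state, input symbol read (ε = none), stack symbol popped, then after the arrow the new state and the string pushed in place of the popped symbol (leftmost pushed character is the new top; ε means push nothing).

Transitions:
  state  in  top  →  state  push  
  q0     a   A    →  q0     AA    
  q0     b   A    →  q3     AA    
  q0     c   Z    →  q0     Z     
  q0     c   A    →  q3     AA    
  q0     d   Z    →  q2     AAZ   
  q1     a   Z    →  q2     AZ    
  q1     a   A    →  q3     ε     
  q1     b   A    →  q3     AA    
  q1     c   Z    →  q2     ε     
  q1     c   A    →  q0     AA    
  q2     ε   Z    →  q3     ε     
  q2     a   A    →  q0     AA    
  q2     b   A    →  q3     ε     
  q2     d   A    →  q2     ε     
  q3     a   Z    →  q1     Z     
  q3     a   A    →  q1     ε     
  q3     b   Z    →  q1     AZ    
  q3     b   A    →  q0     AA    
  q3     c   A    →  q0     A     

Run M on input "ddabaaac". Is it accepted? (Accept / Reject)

Accept

(q0, ddabaaac, Z)
  read d, top Z: go to q2, push AAZ → (q2, dabaaac, AAZ)
  read d, top A: go to q2, push ε → (q2, abaaac, AZ)
  read a, top A: go to q0, push AA → (q0, baaac, AAZ)
  read b, top A: go to q3, push AA → (q3, aaac, AAAZ)
  read a, top A: go to q1, push ε → (q1, aac, AAZ)
  read a, top A: go to q3, push ε → (q3, ac, AZ)
  read a, top A: go to q1, push ε → (q1, c, Z)
  read c, top Z: go to q2, push ε → (q2, ε, ε)
All input consumed and the stack is empty.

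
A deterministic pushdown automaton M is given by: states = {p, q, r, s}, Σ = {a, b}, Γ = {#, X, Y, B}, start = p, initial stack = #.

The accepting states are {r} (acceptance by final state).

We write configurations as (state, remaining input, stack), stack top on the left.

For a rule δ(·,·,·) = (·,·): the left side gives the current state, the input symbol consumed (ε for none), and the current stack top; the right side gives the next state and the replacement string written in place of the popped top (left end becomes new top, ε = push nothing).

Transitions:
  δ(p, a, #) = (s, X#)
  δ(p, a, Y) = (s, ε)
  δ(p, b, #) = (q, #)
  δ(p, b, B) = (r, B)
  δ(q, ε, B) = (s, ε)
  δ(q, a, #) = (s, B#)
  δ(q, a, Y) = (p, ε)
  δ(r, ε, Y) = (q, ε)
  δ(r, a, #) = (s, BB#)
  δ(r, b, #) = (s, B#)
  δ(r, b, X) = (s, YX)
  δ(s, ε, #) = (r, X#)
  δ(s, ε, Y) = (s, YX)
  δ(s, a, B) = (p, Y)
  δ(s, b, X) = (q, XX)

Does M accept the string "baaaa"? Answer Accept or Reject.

(p, baaaa, #)
  read b, top #: go to q, push # → (q, aaaa, #)
  read a, top #: go to s, push B# → (s, aaa, B#)
  read a, top B: go to p, push Y → (p, aa, Y#)
  read a, top Y: go to s, push ε → (s, a, #)
  ε-move, top #: go to r, push X# → (r, a, X#)
No transition applies at (r, a, X#); input not fully consumed.

Reject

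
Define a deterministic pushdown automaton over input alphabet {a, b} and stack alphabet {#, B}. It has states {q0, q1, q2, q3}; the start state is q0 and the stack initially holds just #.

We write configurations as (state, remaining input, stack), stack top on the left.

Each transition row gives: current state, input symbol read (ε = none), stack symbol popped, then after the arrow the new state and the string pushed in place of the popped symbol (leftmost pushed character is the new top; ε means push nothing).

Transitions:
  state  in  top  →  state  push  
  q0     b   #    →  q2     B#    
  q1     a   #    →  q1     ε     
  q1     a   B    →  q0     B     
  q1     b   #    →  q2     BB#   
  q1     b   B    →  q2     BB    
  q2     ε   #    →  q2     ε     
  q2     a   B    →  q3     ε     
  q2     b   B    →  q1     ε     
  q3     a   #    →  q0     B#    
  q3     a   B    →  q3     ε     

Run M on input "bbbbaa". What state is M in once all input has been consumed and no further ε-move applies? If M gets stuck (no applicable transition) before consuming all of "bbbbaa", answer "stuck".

(q0, bbbbaa, #) ⊢ (q2, bbbaa, B#) ⊢ (q1, bbaa, #) ⊢ (q2, baa, BB#) ⊢ (q1, aa, B#) ⊢ (q0, a, B#)
No transition for (q0, a, top B); M blocks with input a remaining.

stuck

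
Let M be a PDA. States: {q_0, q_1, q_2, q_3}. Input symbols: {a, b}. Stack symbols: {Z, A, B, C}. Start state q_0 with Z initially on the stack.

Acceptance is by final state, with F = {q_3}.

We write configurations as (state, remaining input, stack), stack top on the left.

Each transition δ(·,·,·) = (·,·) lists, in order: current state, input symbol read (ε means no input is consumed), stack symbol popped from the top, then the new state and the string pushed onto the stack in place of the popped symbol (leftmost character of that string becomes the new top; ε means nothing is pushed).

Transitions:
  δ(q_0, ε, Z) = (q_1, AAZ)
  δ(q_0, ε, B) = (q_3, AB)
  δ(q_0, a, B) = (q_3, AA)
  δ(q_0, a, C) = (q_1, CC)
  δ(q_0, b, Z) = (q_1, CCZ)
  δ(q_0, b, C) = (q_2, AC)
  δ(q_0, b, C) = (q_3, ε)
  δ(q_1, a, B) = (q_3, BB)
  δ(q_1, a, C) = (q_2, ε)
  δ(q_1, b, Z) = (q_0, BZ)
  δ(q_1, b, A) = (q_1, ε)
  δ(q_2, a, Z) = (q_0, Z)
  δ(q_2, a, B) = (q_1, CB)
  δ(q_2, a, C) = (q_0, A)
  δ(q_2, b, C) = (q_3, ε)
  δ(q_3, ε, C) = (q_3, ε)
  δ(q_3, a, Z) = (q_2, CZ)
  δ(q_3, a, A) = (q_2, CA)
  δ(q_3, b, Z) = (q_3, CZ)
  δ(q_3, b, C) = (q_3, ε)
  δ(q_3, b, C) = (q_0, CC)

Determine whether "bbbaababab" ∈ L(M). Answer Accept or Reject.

Accept

One accepting computation: (q_0, bbbaababab, Z) ⊢ (q_1, bbbaababab, AAZ) ⊢ (q_1, bbaababab, AZ) ⊢ (q_1, baababab, Z) ⊢ (q_0, aababab, BZ) ⊢ (q_3, ababab, AAZ) ⊢ (q_2, babab, CAAZ) ⊢ (q_3, abab, AAZ) ⊢ (q_2, bab, CAAZ) ⊢ (q_3, ab, AAZ) ⊢ (q_2, b, CAAZ) ⊢ (q_3, ε, AAZ)
All input consumed and state q_3 ∈ F.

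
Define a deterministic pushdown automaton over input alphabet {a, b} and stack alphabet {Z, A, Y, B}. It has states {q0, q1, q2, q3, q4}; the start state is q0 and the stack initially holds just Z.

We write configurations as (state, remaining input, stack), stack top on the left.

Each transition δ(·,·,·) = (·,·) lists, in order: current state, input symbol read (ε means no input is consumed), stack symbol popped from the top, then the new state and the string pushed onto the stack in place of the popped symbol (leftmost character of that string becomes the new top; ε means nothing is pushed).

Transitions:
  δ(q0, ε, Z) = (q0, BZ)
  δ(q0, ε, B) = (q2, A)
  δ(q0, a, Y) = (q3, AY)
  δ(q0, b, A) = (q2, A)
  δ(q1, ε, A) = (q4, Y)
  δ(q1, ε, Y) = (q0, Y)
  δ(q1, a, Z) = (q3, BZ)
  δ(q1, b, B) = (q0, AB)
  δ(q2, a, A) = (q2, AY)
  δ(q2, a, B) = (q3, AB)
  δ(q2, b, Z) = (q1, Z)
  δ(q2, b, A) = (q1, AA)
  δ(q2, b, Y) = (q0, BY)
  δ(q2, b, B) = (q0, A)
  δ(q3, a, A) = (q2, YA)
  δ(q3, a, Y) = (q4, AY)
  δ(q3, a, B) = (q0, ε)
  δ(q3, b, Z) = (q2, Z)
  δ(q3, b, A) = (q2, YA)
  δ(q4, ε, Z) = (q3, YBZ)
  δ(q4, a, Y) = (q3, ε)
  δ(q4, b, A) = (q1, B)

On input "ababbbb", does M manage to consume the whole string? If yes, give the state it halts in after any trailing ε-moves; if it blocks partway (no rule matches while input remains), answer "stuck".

stuck

(q0, ababbbb, Z)
  ε-move, top Z: go to q0, push BZ → (q0, ababbbb, BZ)
  ε-move, top B: go to q2, push A → (q2, ababbbb, AZ)
  read a, top A: go to q2, push AY → (q2, babbbb, AYZ)
  read b, top A: go to q1, push AA → (q1, abbbb, AAYZ)
  ε-move, top A: go to q4, push Y → (q4, abbbb, YAYZ)
  read a, top Y: go to q3, push ε → (q3, bbbb, AYZ)
  read b, top A: go to q2, push YA → (q2, bbb, YAYZ)
  read b, top Y: go to q0, push BY → (q0, bb, BYAYZ)
  ε-move, top B: go to q2, push A → (q2, bb, AYAYZ)
  read b, top A: go to q1, push AA → (q1, b, AAYAYZ)
  ε-move, top A: go to q4, push Y → (q4, b, YAYAYZ)
No transition for (q4, b, top Y); M blocks with input b remaining.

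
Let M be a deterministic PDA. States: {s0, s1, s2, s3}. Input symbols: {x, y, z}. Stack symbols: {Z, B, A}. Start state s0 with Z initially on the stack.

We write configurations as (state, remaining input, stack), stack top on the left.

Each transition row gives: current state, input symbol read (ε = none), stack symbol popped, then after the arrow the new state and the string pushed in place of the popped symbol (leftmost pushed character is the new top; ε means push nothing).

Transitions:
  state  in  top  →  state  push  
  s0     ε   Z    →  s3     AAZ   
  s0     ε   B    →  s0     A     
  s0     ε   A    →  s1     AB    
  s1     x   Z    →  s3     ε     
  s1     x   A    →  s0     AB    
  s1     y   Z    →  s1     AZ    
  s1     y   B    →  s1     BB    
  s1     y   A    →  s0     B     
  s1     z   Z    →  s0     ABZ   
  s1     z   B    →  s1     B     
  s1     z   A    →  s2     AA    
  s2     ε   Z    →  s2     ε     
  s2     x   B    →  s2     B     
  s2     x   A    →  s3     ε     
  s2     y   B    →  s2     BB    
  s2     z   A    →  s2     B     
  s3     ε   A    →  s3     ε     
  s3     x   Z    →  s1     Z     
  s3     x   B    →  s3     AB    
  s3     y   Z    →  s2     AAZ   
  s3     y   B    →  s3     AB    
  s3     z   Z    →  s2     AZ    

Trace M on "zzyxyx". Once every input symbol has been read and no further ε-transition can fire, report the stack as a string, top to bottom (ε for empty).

(s0, zzyxyx, Z) ⊢ (s3, zzyxyx, AAZ) ⊢ (s3, zzyxyx, AZ) ⊢ (s3, zzyxyx, Z) ⊢ (s2, zyxyx, AZ) ⊢ (s2, yxyx, BZ) ⊢ (s2, xyx, BBZ) ⊢ (s2, yx, BBZ) ⊢ (s2, x, BBBZ) ⊢ (s2, ε, BBBZ)
All input consumed in state s2 with stack BBBZ.

BBBZ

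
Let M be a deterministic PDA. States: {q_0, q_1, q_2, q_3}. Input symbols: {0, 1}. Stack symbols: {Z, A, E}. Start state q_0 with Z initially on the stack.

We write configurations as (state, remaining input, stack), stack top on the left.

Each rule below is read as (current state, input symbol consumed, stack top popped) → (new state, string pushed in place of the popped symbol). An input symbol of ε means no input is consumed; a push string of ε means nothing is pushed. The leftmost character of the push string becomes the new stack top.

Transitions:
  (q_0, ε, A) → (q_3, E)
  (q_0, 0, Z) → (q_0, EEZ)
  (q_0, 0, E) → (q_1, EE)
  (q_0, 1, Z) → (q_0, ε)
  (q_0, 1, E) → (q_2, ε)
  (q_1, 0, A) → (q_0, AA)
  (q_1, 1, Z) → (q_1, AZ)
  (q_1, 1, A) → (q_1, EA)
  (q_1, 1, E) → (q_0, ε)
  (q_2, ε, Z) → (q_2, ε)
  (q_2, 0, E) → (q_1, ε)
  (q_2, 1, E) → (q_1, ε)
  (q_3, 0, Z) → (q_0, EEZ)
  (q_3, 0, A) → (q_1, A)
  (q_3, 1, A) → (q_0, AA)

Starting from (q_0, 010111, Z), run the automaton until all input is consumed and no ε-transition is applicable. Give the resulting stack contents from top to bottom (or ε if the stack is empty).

(q_0, 010111, Z)
  read 0, top Z: go to q_0, push EEZ → (q_0, 10111, EEZ)
  read 1, top E: go to q_2, push ε → (q_2, 0111, EZ)
  read 0, top E: go to q_1, push ε → (q_1, 111, Z)
  read 1, top Z: go to q_1, push AZ → (q_1, 11, AZ)
  read 1, top A: go to q_1, push EA → (q_1, 1, EAZ)
  read 1, top E: go to q_0, push ε → (q_0, ε, AZ)
  ε-move, top A: go to q_3, push E → (q_3, ε, EZ)
All input consumed in state q_3 with stack EZ.

EZ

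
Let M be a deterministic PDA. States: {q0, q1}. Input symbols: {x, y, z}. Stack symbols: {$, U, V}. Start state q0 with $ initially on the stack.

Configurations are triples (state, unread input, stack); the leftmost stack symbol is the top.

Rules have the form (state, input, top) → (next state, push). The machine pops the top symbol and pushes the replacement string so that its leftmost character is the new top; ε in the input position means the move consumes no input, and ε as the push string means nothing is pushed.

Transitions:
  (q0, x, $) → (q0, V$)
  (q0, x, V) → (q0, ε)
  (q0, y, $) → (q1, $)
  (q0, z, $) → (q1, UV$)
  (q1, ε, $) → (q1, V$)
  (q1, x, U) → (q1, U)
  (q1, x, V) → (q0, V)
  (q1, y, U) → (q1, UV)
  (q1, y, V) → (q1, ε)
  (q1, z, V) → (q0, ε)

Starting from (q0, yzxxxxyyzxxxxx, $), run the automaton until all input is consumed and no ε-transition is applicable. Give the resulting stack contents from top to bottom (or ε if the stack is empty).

(q0, yzxxxxyyzxxxxx, $)
  read y, top $: go to q1, push $ → (q1, zxxxxyyzxxxxx, $)
  ε-move, top $: go to q1, push V$ → (q1, zxxxxyyzxxxxx, V$)
  read z, top V: go to q0, push ε → (q0, xxxxyyzxxxxx, $)
  read x, top $: go to q0, push V$ → (q0, xxxyyzxxxxx, V$)
  read x, top V: go to q0, push ε → (q0, xxyyzxxxxx, $)
  read x, top $: go to q0, push V$ → (q0, xyyzxxxxx, V$)
  read x, top V: go to q0, push ε → (q0, yyzxxxxx, $)
  read y, top $: go to q1, push $ → (q1, yzxxxxx, $)
  ε-move, top $: go to q1, push V$ → (q1, yzxxxxx, V$)
  read y, top V: go to q1, push ε → (q1, zxxxxx, $)
  ε-move, top $: go to q1, push V$ → (q1, zxxxxx, V$)
  read z, top V: go to q0, push ε → (q0, xxxxx, $)
  read x, top $: go to q0, push V$ → (q0, xxxx, V$)
  read x, top V: go to q0, push ε → (q0, xxx, $)
  read x, top $: go to q0, push V$ → (q0, xx, V$)
  read x, top V: go to q0, push ε → (q0, x, $)
  read x, top $: go to q0, push V$ → (q0, ε, V$)
All input consumed in state q0 with stack V$.

V$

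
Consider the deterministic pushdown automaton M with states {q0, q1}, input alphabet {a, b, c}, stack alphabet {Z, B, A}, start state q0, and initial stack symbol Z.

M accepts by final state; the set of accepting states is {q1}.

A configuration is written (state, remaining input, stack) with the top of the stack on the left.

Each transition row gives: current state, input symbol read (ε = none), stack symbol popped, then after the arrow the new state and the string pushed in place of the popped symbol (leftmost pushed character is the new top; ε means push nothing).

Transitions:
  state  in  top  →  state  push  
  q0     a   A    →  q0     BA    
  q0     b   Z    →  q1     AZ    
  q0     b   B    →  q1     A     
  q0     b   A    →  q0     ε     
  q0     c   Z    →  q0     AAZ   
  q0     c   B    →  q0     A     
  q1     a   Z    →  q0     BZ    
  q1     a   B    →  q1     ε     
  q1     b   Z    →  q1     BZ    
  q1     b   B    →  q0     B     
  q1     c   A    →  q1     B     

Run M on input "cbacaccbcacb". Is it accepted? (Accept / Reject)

(q0, cbacaccbcacb, Z)
  read c, top Z: go to q0, push AAZ → (q0, bacaccbcacb, AAZ)
  read b, top A: go to q0, push ε → (q0, acaccbcacb, AZ)
  read a, top A: go to q0, push BA → (q0, caccbcacb, BAZ)
  read c, top B: go to q0, push A → (q0, accbcacb, AAZ)
  read a, top A: go to q0, push BA → (q0, ccbcacb, BAAZ)
  read c, top B: go to q0, push A → (q0, cbcacb, AAAZ)
No transition applies at (q0, cbcacb, AAAZ); input not fully consumed.

Reject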